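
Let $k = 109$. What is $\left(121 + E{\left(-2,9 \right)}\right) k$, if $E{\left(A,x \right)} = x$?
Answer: $14170$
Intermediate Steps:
$\left(121 + E{\left(-2,9 \right)}\right) k = \left(121 + 9\right) 109 = 130 \cdot 109 = 14170$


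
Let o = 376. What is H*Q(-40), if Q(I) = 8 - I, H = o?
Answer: 18048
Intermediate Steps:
H = 376
H*Q(-40) = 376*(8 - 1*(-40)) = 376*(8 + 40) = 376*48 = 18048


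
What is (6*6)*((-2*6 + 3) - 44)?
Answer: -1908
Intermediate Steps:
(6*6)*((-2*6 + 3) - 44) = 36*((-12 + 3) - 44) = 36*(-9 - 44) = 36*(-53) = -1908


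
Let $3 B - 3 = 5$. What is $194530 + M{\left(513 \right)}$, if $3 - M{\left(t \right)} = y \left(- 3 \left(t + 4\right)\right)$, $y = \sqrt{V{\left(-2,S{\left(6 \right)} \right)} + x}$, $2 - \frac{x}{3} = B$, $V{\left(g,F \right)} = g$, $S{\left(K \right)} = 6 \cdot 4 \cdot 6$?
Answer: $194533 + 3102 i \approx 1.9453 \cdot 10^{5} + 3102.0 i$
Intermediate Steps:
$S{\left(K \right)} = 144$ ($S{\left(K \right)} = 24 \cdot 6 = 144$)
$B = \frac{8}{3}$ ($B = 1 + \frac{1}{3} \cdot 5 = 1 + \frac{5}{3} = \frac{8}{3} \approx 2.6667$)
$x = -2$ ($x = 6 - 8 = -2$)
$y = 2 i$ ($y = \sqrt{-2 - 2} = \sqrt{-4} = 2 i \approx 2.0 i$)
$M{\left(t \right)} = 3 - 2 i \left(-12 - 3 t\right)$ ($M{\left(t \right)} = 3 - 2 i \left(- 3 \left(t + 4\right)\right) = 3 - 2 i \left(- 3 \left(4 + t\right)\right) = 3 - 2 i \left(-12 - 3 t\right)$)
$194530 + M{\left(513 \right)} = 194530 + \left(3 + 24 i + 6 i 513\right) = 194530 + \left(3 + 24 i + 3078 i\right) = 194530 + \left(3 + 3102 i\right) = 194533 + 3102 i$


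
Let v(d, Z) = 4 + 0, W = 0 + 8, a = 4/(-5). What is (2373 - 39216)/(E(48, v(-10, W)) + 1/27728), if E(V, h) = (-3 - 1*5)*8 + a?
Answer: 5107913520/8983867 ≈ 568.57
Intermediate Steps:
a = -4/5 (a = 4*(-1/5) = -4/5 ≈ -0.80000)
W = 8
v(d, Z) = 4
E(V, h) = -324/5 (E(V, h) = (-3 - 1*5)*8 - 4/5 = (-3 - 5)*8 - 4/5 = -8*8 - 4/5 = -64 - 4/5 = -324/5)
(2373 - 39216)/(E(48, v(-10, W)) + 1/27728) = (2373 - 39216)/(-324/5 + 1/27728) = -36843/(-324/5 + 1/27728) = -36843/(-8983867/138640) = -36843*(-138640/8983867) = 5107913520/8983867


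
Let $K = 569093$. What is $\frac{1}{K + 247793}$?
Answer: $\frac{1}{816886} \approx 1.2242 \cdot 10^{-6}$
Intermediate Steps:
$\frac{1}{K + 247793} = \frac{1}{569093 + 247793} = \frac{1}{816886}$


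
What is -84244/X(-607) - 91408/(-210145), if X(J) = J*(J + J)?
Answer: 24827458502/77427715105 ≈ 0.32065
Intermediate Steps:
X(J) = 2*J² (X(J) = J*(2*J) = 2*J²)
-84244/X(-607) - 91408/(-210145) = -84244/(2*(-607)²) - 91408/(-210145) = -84244/(2*368449) - 91408*(-1/210145) = -84244/736898 + 91408/210145 = -84244*1/736898 + 91408/210145 = -42122/368449 + 91408/210145 = 24827458502/77427715105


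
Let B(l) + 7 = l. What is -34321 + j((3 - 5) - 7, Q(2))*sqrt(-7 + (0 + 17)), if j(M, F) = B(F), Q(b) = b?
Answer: -34321 - 5*sqrt(10) ≈ -34337.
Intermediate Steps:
B(l) = -7 + l
j(M, F) = -7 + F
-34321 + j((3 - 5) - 7, Q(2))*sqrt(-7 + (0 + 17)) = -34321 + (-7 + 2)*sqrt(-7 + (0 + 17)) = -34321 - 5*sqrt(-7 + 17) = -34321 - 5*sqrt(10)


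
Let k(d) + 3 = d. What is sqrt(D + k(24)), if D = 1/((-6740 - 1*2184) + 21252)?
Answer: sqrt(797895898)/6164 ≈ 4.5826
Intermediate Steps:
k(d) = -3 + d
D = 1/12328 (D = 1/((-6740 - 2184) + 21252) = 1/(-8924 + 21252) = 1/12328 ≈ 8.1116e-5)
sqrt(D + k(24)) = sqrt(1/12328 + (-3 + 24)) = sqrt(1/12328 + 21) = sqrt(258889/12328) = sqrt(797895898)/6164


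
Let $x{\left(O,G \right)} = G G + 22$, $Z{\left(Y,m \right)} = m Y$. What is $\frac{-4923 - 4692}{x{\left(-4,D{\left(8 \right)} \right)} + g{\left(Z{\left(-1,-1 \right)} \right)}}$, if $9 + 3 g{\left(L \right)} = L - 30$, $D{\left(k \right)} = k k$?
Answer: $- \frac{28845}{12316} \approx -2.3421$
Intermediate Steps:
$Z{\left(Y,m \right)} = Y m$
$D{\left(k \right)} = k^{2}$
$x{\left(O,G \right)} = 22 + G^{2}$ ($x{\left(O,G \right)} = G^{2} + 22 = 22 + G^{2}$)
$g{\left(L \right)} = -13 + \frac{L}{3}$ ($g{\left(L \right)} = -3 + \frac{L - 30}{3} = -3 + \frac{-30 + L}{3} = -3 + \left(-10 + \frac{L}{3}\right) = -13 + \frac{L}{3}$)
$\frac{-4923 - 4692}{x{\left(-4,D{\left(8 \right)} \right)} + g{\left(Z{\left(-1,-1 \right)} \right)}} = \frac{-4923 - 4692}{\left(22 + \left(8^{2}\right)^{2}\right) - \left(13 - \frac{\left(-1\right) \left(-1\right)}{3}\right)} = - \frac{9615}{\left(22 + 64^{2}\right) + \left(-13 + \frac{1}{3} \cdot 1\right)} = - \frac{9615}{\left(22 + 4096\right) + \left(-13 + \frac{1}{3}\right)} = - \frac{9615}{4118 - \frac{38}{3}} = - \frac{9615}{\frac{12316}{3}} = \left(-9615\right) \frac{3}{12316} = - \frac{28845}{12316}$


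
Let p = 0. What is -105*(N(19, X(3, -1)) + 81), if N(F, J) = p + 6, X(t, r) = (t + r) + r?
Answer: -9135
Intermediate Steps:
X(t, r) = t + 2*r (X(t, r) = (r + t) + r = t + 2*r)
N(F, J) = 6 (N(F, J) = 0 + 6 = 6)
-105*(N(19, X(3, -1)) + 81) = -105*(6 + 81) = -105*87 = -9135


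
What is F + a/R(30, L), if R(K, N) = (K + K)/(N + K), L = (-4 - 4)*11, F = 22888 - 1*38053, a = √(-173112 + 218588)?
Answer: -15165 - 29*√11369/15 ≈ -15371.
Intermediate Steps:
a = 2*√11369 (a = √45476 = 2*√11369 ≈ 213.25)
F = -15165 (F = 22888 - 38053 = -15165)
L = -88 (L = -8*11 = -88)
R(K, N) = 2*K/(K + N) (R(K, N) = (2*K)/(K + N) = 2*K/(K + N))
F + a/R(30, L) = -15165 + (2*√11369)/((2*30/(30 - 88))) = -15165 + (2*√11369)/((2*30/(-58))) = -15165 + (2*√11369)/((2*30*(-1/58))) = -15165 + (2*√11369)/(-30/29) = -15165 + (2*√11369)*(-29/30) = -15165 - 29*√11369/15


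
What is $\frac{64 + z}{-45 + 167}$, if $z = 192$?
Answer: $\frac{128}{61} \approx 2.0984$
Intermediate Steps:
$\frac{64 + z}{-45 + 167} = \frac{64 + 192}{-45 + 167} = \frac{256}{122} = 256 \cdot \frac{1}{122} = \frac{128}{61}$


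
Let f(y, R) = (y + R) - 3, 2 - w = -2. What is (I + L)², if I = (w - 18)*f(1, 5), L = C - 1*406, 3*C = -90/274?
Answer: 3768854881/18769 ≈ 2.0080e+5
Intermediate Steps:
C = -15/137 (C = (-90/274)/3 = (-90*1/274)/3 = (⅓)*(-45/137) = -15/137 ≈ -0.10949)
w = 4 (w = 2 - 1*(-2) = 2 + 2 = 4)
f(y, R) = -3 + R + y (f(y, R) = (R + y) - 3 = -3 + R + y)
L = -55637/137 (L = -15/137 - 1*406 = -15/137 - 406 = -55637/137 ≈ -406.11)
I = -42 (I = (4 - 18)*(-3 + 5 + 1) = -14*3 = -42)
(I + L)² = (-42 - 55637/137)² = (-61391/137)² = 3768854881/18769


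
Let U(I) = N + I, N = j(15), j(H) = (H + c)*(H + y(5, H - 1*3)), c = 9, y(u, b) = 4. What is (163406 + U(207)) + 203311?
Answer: 367380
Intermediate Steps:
j(H) = (4 + H)*(9 + H) (j(H) = (H + 9)*(H + 4) = (9 + H)*(4 + H) = (4 + H)*(9 + H))
N = 456 (N = 36 + 15**2 + 13*15 = 36 + 225 + 195 = 456)
U(I) = 456 + I
(163406 + U(207)) + 203311 = (163406 + (456 + 207)) + 203311 = (163406 + 663) + 203311 = 164069 + 203311 = 367380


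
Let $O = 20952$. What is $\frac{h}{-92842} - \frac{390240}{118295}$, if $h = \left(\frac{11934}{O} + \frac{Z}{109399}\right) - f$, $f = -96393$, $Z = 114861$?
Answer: $- \frac{404379432702074009}{93236497273276936} \approx -4.3371$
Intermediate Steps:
$h = \frac{4091644292363}{42446812}$ ($h = \left(\frac{11934}{20952} + \frac{114861}{109399}\right) - -96393 = \left(11934 \cdot \frac{1}{20952} + 114861 \cdot \frac{1}{109399}\right) + 96393 = \left(\frac{221}{388} + \frac{114861}{109399}\right) + 96393 = \frac{68743247}{42446812} + 96393 = \frac{4091644292363}{42446812} \approx 96395.0$)
$\frac{h}{-92842} - \frac{390240}{118295} = \frac{4091644292363}{42446812 \left(-92842\right)} - \frac{390240}{118295} = \frac{4091644292363}{42446812} \left(- \frac{1}{92842}\right) - \frac{78048}{23659} = - \frac{4091644292363}{3940846919704} - \frac{78048}{23659} = - \frac{404379432702074009}{93236497273276936}$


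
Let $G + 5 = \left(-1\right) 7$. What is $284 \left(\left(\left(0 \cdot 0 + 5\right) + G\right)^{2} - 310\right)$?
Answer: $-74124$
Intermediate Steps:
$G = -12$ ($G = -5 - 7 = -12$)
$284 \left(\left(\left(0 \cdot 0 + 5\right) + G\right)^{2} - 310\right) = 284 \left(\left(\left(0 \cdot 0 + 5\right) - 12\right)^{2} - 310\right) = 284 \left(\left(\left(0 + 5\right) - 12\right)^{2} - 310\right) = 284 \left(\left(5 - 12\right)^{2} - 310\right) = 284 \left(\left(-7\right)^{2} - 310\right) = 284 \left(49 - 310\right) = 284 \left(-261\right) = -74124$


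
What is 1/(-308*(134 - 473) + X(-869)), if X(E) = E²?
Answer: 1/859573 ≈ 1.1634e-6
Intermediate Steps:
1/(-308*(134 - 473) + X(-869)) = 1/(-308*(134 - 473) + (-869)²) = 1/(-308*(-339) + 755161) = 1/(104412 + 755161) = 1/859573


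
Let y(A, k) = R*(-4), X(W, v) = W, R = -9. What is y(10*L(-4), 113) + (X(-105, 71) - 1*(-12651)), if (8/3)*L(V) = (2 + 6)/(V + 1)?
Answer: 12582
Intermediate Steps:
L(V) = 3/(1 + V) (L(V) = 3*((2 + 6)/(V + 1))/8 = 3*(8/(1 + V))/8 = 3/(1 + V))
y(A, k) = 36 (y(A, k) = -9*(-4) = 36)
y(10*L(-4), 113) + (X(-105, 71) - 1*(-12651)) = 36 + (-105 - 1*(-12651)) = 36 + (-105 + 12651) = 36 + 12546 = 12582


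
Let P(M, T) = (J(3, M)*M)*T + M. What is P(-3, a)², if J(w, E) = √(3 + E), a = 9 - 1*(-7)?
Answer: 9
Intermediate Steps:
a = 16 (a = 9 + 7 = 16)
P(M, T) = M + M*T*√(3 + M) (P(M, T) = (√(3 + M)*M)*T + M = (M*√(3 + M))*T + M = M*T*√(3 + M) + M = M + M*T*√(3 + M))
P(-3, a)² = (-3*(1 + 16*√(3 - 3)))² = (-3*(1 + 16*√0))² = (-3*(1 + 16*0))² = (-3*(1 + 0))² = (-3*1)² = (-3)² = 9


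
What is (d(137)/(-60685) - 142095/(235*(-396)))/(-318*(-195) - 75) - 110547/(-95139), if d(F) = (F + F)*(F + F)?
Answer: 26037711025614161/22408494257070900 ≈ 1.1620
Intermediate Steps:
d(F) = 4*F**2 (d(F) = (2*F)*(2*F) = 4*F**2)
(d(137)/(-60685) - 142095/(235*(-396)))/(-318*(-195) - 75) - 110547/(-95139) = ((4*137**2)/(-60685) - 142095/(235*(-396)))/(-318*(-195) - 75) - 110547/(-95139) = ((4*18769)*(-1/60685) - 142095/(-93060))/(62010 - 75) - 110547*(-1/95139) = (75076*(-1/60685) - 142095*(-1/93060))/61935 + 12283/10571 = (-75076/60685 + 9473/6204)*(1/61935) + 12283/10571 = (109097501/376489740)*(1/61935) + 12283/10571 = 109097501/23317892046900 + 12283/10571 = 26037711025614161/22408494257070900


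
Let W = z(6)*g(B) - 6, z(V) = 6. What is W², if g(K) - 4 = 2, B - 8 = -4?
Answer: 900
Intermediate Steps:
B = 4 (B = 8 - 4 = 4)
g(K) = 6 (g(K) = 4 + 2 = 6)
W = 30 (W = 6*6 - 6 = 36 - 6 = 30)
W² = 30² = 900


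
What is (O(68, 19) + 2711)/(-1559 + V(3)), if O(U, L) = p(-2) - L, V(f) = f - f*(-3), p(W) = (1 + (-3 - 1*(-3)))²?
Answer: -2693/1547 ≈ -1.7408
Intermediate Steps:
p(W) = 1 (p(W) = (1 + (-3 + 3))² = (1 + 0)² = 1² = 1)
V(f) = 4*f (V(f) = f - (-3)*f = f + 3*f = 4*f)
O(U, L) = 1 - L
(O(68, 19) + 2711)/(-1559 + V(3)) = ((1 - 1*19) + 2711)/(-1559 + 4*3) = ((1 - 19) + 2711)/(-1559 + 12) = (-18 + 2711)/(-1547) = 2693*(-1/1547) = -2693/1547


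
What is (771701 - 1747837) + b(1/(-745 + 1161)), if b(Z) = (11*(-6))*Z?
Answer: -203036321/208 ≈ -9.7614e+5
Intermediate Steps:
b(Z) = -66*Z
(771701 - 1747837) + b(1/(-745 + 1161)) = (771701 - 1747837) - 66/(-745 + 1161) = -976136 - 66/416 = -976136 - 66*1/416 = -976136 - 33/208 = -203036321/208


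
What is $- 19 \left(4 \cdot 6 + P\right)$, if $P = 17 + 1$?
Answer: $-798$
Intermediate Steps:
$P = 18$
$- 19 \left(4 \cdot 6 + P\right) = - 19 \left(4 \cdot 6 + 18\right) = - 19 \left(24 + 18\right) = \left(-19\right) 42 = -798$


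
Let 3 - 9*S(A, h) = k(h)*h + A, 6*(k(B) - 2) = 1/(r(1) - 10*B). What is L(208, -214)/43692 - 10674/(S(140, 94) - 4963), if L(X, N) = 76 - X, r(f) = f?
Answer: 89447789765/41951740027 ≈ 2.1322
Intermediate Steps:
k(B) = 2 + 1/(6*(1 - 10*B))
S(A, h) = ⅓ - A/9 - h*(-13 + 120*h)/(54*(-1 + 10*h)) (S(A, h) = ⅓ - (((-13 + 120*h)/(6*(-1 + 10*h)))*h + A)/9 = ⅓ - (h*(-13 + 120*h)/(6*(-1 + 10*h)) + A)/9 = ⅓ - (A + h*(-13 + 120*h)/(6*(-1 + 10*h)))/9 = ⅓ + (-A/9 - h*(-13 + 120*h)/(54*(-1 + 10*h))) = ⅓ - A/9 - h*(-13 + 120*h)/(54*(-1 + 10*h)))
L(208, -214)/43692 - 10674/(S(140, 94) - 4963) = (76 - 1*208)/43692 - 10674/((-1*94*(-13 + 120*94) + 6*(-1 + 10*94)*(3 - 1*140))/(54*(-1 + 10*94)) - 4963) = (76 - 208)*(1/43692) - 10674/((-1*94*(-13 + 11280) + 6*(-1 + 940)*(3 - 140))/(54*(-1 + 940)) - 4963) = -132*1/43692 - 10674/((1/54)*(-1*94*11267 + 6*939*(-137))/939 - 4963) = -1/331 - 10674/((1/54)*(1/939)*(-1059098 - 771858) - 4963) = -1/331 - 10674/((1/54)*(1/939)*(-1830956) - 4963) = -1/331 - 10674/(-915478/25353 - 4963) = -1/331 - 10674/(-126742417/25353) = -1/331 - 10674*(-25353/126742417) = -1/331 + 270617922/126742417 = 89447789765/41951740027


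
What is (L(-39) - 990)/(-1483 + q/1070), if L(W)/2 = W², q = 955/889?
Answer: -390384792/282134627 ≈ -1.3837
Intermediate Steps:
q = 955/889 (q = 955*(1/889) = 955/889 ≈ 1.0742)
L(W) = 2*W²
(L(-39) - 990)/(-1483 + q/1070) = (2*(-39)² - 990)/(-1483 + (955/889)/1070) = (2*1521 - 990)/(-1483 + (955/889)*(1/1070)) = (3042 - 990)/(-1483 + 191/190246) = 2052/(-282134627/190246) = -190246/282134627*2052 = -390384792/282134627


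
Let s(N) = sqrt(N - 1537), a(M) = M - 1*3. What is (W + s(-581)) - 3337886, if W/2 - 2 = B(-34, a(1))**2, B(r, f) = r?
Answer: -3335570 + I*sqrt(2118) ≈ -3.3356e+6 + 46.022*I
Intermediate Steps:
a(M) = -3 + M (a(M) = M - 3 = -3 + M)
W = 2316 (W = 4 + 2*(-34)**2 = 4 + 2*1156 = 4 + 2312 = 2316)
s(N) = sqrt(-1537 + N)
(W + s(-581)) - 3337886 = (2316 + sqrt(-1537 - 581)) - 3337886 = (2316 + sqrt(-2118)) - 3337886 = (2316 + I*sqrt(2118)) - 3337886 = -3335570 + I*sqrt(2118)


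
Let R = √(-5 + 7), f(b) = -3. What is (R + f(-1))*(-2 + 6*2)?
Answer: -30 + 10*√2 ≈ -15.858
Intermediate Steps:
R = √2 ≈ 1.4142
(R + f(-1))*(-2 + 6*2) = (√2 - 3)*(-2 + 6*2) = (-3 + √2)*(-2 + 12) = (-3 + √2)*10 = -30 + 10*√2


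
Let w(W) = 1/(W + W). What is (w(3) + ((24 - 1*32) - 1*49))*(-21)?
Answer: 2387/2 ≈ 1193.5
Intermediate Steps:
w(W) = 1/(2*W)
(w(3) + ((24 - 1*32) - 1*49))*(-21) = ((1/2)/3 + ((24 - 1*32) - 1*49))*(-21) = ((1/2)*(1/3) + ((24 - 32) - 49))*(-21) = (1/6 + (-8 - 49))*(-21) = (1/6 - 57)*(-21) = -341/6*(-21) = 2387/2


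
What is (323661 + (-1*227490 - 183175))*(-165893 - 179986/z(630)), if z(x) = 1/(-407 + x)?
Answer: 3506502288084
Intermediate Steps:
(323661 + (-1*227490 - 183175))*(-165893 - 179986/z(630)) = (323661 + (-1*227490 - 183175))*(-165893 - 179986/(1/(-407 + 630))) = (323661 + (-227490 - 183175))*(-165893 - 179986/(1/223)) = (323661 - 410665)*(-165893 - 179986/1/223) = -87004*(-165893 - 179986*223) = -87004*(-165893 - 40136878) = -87004*(-40302771) = 3506502288084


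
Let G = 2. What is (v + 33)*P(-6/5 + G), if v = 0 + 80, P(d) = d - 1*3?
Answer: -1243/5 ≈ -248.60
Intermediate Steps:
P(d) = -3 + d (P(d) = d - 3 = -3 + d)
v = 80
(v + 33)*P(-6/5 + G) = (80 + 33)*(-3 + (-6/5 + 2)) = 113*(-3 + (-6*1/5 + 2)) = 113*(-3 + (-6/5 + 2)) = 113*(-3 + 4/5) = 113*(-11/5) = -1243/5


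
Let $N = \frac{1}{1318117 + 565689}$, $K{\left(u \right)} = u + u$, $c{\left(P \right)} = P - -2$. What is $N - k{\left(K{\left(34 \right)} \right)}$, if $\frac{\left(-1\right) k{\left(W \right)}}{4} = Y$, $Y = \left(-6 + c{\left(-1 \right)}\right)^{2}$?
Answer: $\frac{188380601}{1883806} \approx 100.0$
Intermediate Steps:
$c{\left(P \right)} = 2 + P$ ($c{\left(P \right)} = P + 2 = 2 + P$)
$K{\left(u \right)} = 2 u$
$N = \frac{1}{1883806} \approx 5.3084 \cdot 10^{-7}$
$Y = 25$ ($Y = \left(-6 + \left(2 - 1\right)\right)^{2} = \left(-6 + 1\right)^{2} = \left(-5\right)^{2} = 25$)
$k{\left(W \right)} = -100$ ($k{\left(W \right)} = \left(-4\right) 25 = -100$)
$N - k{\left(K{\left(34 \right)} \right)} = \frac{1}{1883806} - -100 = \frac{1}{1883806} + 100 = \frac{188380601}{1883806}$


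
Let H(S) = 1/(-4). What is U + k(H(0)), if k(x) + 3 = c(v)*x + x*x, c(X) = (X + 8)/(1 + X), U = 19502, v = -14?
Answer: 4055781/208 ≈ 19499.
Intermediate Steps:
c(X) = (8 + X)/(1 + X)
H(S) = -1/4
k(x) = -3 + x**2 + 6*x/13 (k(x) = -3 + (((8 - 14)/(1 - 14))*x + x*x) = -3 + ((-6/(-13))*x + x**2) = -3 + ((-1/13*(-6))*x + x**2) = -3 + (6*x/13 + x**2) = -3 + (x**2 + 6*x/13) = -3 + x**2 + 6*x/13)
U + k(H(0)) = 19502 + (-3 + (-1/4)**2 + (6/13)*(-1/4)) = 19502 + (-3 + 1/16 - 3/26) = 19502 - 635/208 = 4055781/208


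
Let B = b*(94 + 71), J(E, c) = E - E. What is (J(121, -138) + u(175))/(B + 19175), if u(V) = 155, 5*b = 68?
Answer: 155/21419 ≈ 0.0072366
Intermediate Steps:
b = 68/5 (b = (1/5)*68 = 68/5 ≈ 13.600)
J(E, c) = 0
B = 2244 (B = 68*(94 + 71)/5 = (68/5)*165 = 2244)
(J(121, -138) + u(175))/(B + 19175) = (0 + 155)/(2244 + 19175) = 155/21419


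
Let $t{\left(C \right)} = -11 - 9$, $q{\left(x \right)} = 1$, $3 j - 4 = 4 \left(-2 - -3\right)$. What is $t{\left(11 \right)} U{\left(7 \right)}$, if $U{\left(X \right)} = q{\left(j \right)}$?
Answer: $-20$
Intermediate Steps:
$j = \frac{8}{3}$ ($j = \frac{4}{3} + \frac{4 \left(-2 - -3\right)}{3} = \frac{4}{3} + \frac{4 \left(-2 + 3\right)}{3} = \frac{4}{3} + \frac{4 \cdot 1}{3} = \frac{4}{3} + \frac{1}{3} \cdot 4 = \frac{4}{3} + \frac{4}{3} = \frac{8}{3} \approx 2.6667$)
$t{\left(C \right)} = -20$
$U{\left(X \right)} = 1$
$t{\left(11 \right)} U{\left(7 \right)} = \left(-20\right) 1 = -20$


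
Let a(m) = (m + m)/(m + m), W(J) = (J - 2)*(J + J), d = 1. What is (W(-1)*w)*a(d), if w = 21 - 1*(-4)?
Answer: 150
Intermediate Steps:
W(J) = 2*J*(-2 + J) (W(J) = (-2 + J)*(2*J) = 2*J*(-2 + J))
a(m) = 1 (a(m) = (2*m)/((2*m)) = (2*m)*(1/(2*m)) = 1)
w = 25 (w = 21 + 4 = 25)
(W(-1)*w)*a(d) = ((2*(-1)*(-2 - 1))*25)*1 = ((2*(-1)*(-3))*25)*1 = (6*25)*1 = 150*1 = 150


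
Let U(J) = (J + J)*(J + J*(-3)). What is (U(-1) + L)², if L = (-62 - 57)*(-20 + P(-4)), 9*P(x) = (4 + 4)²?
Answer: 189557824/81 ≈ 2.3402e+6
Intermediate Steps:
P(x) = 64/9 (P(x) = (4 + 4)²/9 = (⅑)*8² = (⅑)*64 = 64/9)
U(J) = -4*J² (U(J) = (2*J)*(J - 3*J) = (2*J)*(-2*J) = -4*J²)
L = 13804/9 (L = (-62 - 57)*(-20 + 64/9) = -119*(-116/9) = 13804/9 ≈ 1533.8)
(U(-1) + L)² = (-4*(-1)² + 13804/9)² = (-4*1 + 13804/9)² = (-4 + 13804/9)² = (13768/9)² = 189557824/81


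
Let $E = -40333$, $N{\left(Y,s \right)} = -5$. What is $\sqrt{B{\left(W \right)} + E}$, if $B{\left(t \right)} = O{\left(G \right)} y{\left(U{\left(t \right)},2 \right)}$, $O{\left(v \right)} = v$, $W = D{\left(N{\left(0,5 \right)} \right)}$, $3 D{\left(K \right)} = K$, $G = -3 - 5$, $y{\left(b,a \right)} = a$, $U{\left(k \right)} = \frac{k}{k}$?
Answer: $i \sqrt{40349} \approx 200.87 i$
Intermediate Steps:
$U{\left(k \right)} = 1$
$G = -8$
$D{\left(K \right)} = \frac{K}{3}$
$W = - \frac{5}{3}$ ($W = \frac{1}{3} \left(-5\right) = - \frac{5}{3} \approx -1.6667$)
$B{\left(t \right)} = -16$ ($B{\left(t \right)} = \left(-8\right) 2 = -16$)
$\sqrt{B{\left(W \right)} + E} = \sqrt{-16 - 40333} = \sqrt{-40349} = i \sqrt{40349}$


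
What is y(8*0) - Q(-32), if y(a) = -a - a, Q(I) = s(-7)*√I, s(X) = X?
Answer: 28*I*√2 ≈ 39.598*I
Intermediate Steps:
Q(I) = -7*√I
y(a) = -2*a
y(8*0) - Q(-32) = -16*0 - (-7)*√(-32) = -2*0 - (-7)*4*I*√2 = 0 - (-28)*I*√2 = 0 + 28*I*√2 = 28*I*√2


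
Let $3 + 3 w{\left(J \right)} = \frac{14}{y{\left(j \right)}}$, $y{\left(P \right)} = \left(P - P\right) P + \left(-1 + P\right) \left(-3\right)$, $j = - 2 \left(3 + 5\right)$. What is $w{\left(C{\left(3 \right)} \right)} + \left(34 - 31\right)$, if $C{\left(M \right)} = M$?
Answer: $\frac{320}{153} \approx 2.0915$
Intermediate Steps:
$j = -16$ ($j = \left(-2\right) 8 = -16$)
$y{\left(P \right)} = 3 - 3 P$ ($y{\left(P \right)} = 0 P - \left(-3 + 3 P\right) = 0 - \left(-3 + 3 P\right) = 3 - 3 P$)
$w{\left(J \right)} = - \frac{139}{153}$ ($w{\left(J \right)} = -1 + \frac{14 \frac{1}{3 - -48}}{3} = -1 + \frac{14 \frac{1}{3 + 48}}{3} = -1 + \frac{14 \cdot \frac{1}{51}}{3} = -1 + \frac{1}{3} \cdot \frac{14}{51} = -1 + \frac{14}{153} = - \frac{139}{153}$)
$w{\left(C{\left(3 \right)} \right)} + \left(34 - 31\right) = - \frac{139}{153} + \left(34 - 31\right) = - \frac{139}{153} + 3 = \frac{320}{153}$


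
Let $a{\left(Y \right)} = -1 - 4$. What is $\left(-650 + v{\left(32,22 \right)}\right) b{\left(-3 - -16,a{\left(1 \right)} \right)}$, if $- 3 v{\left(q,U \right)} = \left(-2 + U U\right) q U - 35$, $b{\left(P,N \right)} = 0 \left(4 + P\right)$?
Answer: $0$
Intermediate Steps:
$a{\left(Y \right)} = -5$ ($a{\left(Y \right)} = -1 - 4 = -5$)
$b{\left(P,N \right)} = 0$
$v{\left(q,U \right)} = \frac{35}{3} - \frac{U q \left(-2 + U^{2}\right)}{3}$ ($v{\left(q,U \right)} = - \frac{\left(-2 + U U\right) q U - 35}{3} = - \frac{\left(-2 + U^{2}\right) q U - 35}{3} = - \frac{q \left(-2 + U^{2}\right) U - 35}{3} = - \frac{U q \left(-2 + U^{2}\right) - 35}{3} = - \frac{-35 + U q \left(-2 + U^{2}\right)}{3} = \frac{35}{3} - \frac{U q \left(-2 + U^{2}\right)}{3}$)
$\left(-650 + v{\left(32,22 \right)}\right) b{\left(-3 - -16,a{\left(1 \right)} \right)} = \left(-650 + \left(\frac{35}{3} - \frac{32 \cdot 22^{3}}{3} + \frac{2}{3} \cdot 22 \cdot 32\right)\right) 0 = \left(-650 + \left(\frac{35}{3} - \frac{32}{3} \cdot 10648 + \frac{1408}{3}\right)\right) 0 = \left(-650 + \left(\frac{35}{3} - \frac{340736}{3} + \frac{1408}{3}\right)\right) 0 = \left(-650 - \frac{339293}{3}\right) 0 = \left(- \frac{341243}{3}\right) 0 = 0$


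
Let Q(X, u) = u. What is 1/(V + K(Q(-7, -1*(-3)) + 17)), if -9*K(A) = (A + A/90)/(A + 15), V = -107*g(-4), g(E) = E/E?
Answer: -405/43361 ≈ -0.0093402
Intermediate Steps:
g(E) = 1
V = -107 (V = -107*1 = -107)
K(A) = -91*A/(810*(15 + A)) (K(A) = -(A + A/90)/(9*(A + 15)) = -(A + A*(1/90))/(9*(15 + A)) = -(A + A/90)/(9*(15 + A)) = -91*A/90/(9*(15 + A)) = -91*A/(810*(15 + A)))
1/(V + K(Q(-7, -1*(-3)) + 17)) = 1/(-107 - 91*(-1*(-3) + 17)/(12150 + 810*(-1*(-3) + 17))) = 1/(-107 - 91*(3 + 17)/(12150 + 810*(3 + 17))) = 1/(-107 - 91*20/(12150 + 810*20)) = 1/(-107 - 91*20/(12150 + 16200)) = 1/(-107 - 91*20/28350) = 1/(-107 - 91*20*1/28350) = 1/(-107 - 26/405) = 1/(-43361/405) = -405/43361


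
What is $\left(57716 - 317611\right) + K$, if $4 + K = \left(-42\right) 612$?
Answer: $-285603$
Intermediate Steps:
$K = -25708$ ($K = -4 - 25704 = -25708$)
$\left(57716 - 317611\right) + K = \left(57716 - 317611\right) - 25708 = -259895 - 25708 = -285603$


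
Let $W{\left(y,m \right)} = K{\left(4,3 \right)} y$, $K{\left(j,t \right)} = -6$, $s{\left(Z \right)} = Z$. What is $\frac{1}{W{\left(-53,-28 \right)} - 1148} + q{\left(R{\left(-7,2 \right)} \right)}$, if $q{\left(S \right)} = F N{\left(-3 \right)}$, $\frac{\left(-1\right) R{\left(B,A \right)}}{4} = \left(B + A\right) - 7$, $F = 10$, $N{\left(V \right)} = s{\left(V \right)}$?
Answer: $- \frac{24901}{830} \approx -30.001$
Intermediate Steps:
$N{\left(V \right)} = V$
$R{\left(B,A \right)} = 28 - 4 A - 4 B$ ($R{\left(B,A \right)} = - 4 \left(\left(B + A\right) - 7\right) = - 4 \left(\left(A + B\right) - 7\right) = - 4 \left(-7 + A + B\right) = 28 - 4 A - 4 B$)
$W{\left(y,m \right)} = - 6 y$
$q{\left(S \right)} = -30$ ($q{\left(S \right)} = 10 \left(-3\right) = -30$)
$\frac{1}{W{\left(-53,-28 \right)} - 1148} + q{\left(R{\left(-7,2 \right)} \right)} = \frac{1}{\left(-6\right) \left(-53\right) - 1148} - 30 = \frac{1}{318 - 1148} - 30 = \frac{1}{-830} - 30 = - \frac{1}{830} - 30 = - \frac{24901}{830}$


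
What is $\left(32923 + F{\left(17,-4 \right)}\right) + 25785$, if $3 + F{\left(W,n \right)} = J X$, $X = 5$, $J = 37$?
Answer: $58890$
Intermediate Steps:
$F{\left(W,n \right)} = 182$ ($F{\left(W,n \right)} = -3 + 37 \cdot 5 = -3 + 185 = 182$)
$\left(32923 + F{\left(17,-4 \right)}\right) + 25785 = \left(32923 + 182\right) + 25785 = 33105 + 25785 = 58890$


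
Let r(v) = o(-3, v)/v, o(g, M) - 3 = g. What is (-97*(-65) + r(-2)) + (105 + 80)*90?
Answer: 22955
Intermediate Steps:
o(g, M) = 3 + g
r(v) = 0 (r(v) = (3 - 3)/v = 0/v = 0)
(-97*(-65) + r(-2)) + (105 + 80)*90 = (-97*(-65) + 0) + (105 + 80)*90 = (6305 + 0) + 185*90 = 6305 + 16650 = 22955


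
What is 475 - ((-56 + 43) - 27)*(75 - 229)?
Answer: -5685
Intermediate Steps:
475 - ((-56 + 43) - 27)*(75 - 229) = 475 - (-13 - 27)*(-154) = 475 - (-40)*(-154) = 475 - 1*6160 = 475 - 6160 = -5685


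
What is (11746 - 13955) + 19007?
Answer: 16798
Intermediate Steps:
(11746 - 13955) + 19007 = -2209 + 19007 = 16798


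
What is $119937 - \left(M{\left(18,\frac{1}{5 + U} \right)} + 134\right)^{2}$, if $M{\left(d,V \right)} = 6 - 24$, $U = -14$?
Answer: $106481$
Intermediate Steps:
$M{\left(d,V \right)} = -18$ ($M{\left(d,V \right)} = 6 - 24 = -18$)
$119937 - \left(M{\left(18,\frac{1}{5 + U} \right)} + 134\right)^{2} = 119937 - \left(-18 + 134\right)^{2} = 119937 - 116^{2} = 119937 - 13456 = 106481$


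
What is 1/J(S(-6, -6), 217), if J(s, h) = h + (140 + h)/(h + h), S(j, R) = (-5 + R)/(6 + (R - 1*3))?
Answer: 62/13505 ≈ 0.0045909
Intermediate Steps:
S(j, R) = (-5 + R)/(3 + R) (S(j, R) = (-5 + R)/(6 + (R - 3)) = (-5 + R)/(6 + (-3 + R)) = (-5 + R)/(3 + R))
J(s, h) = h + (140 + h)/(2*h) (J(s, h) = h + (140 + h)/((2*h)) = h + (140 + h)*(1/(2*h)) = h + (140 + h)/(2*h))
1/J(S(-6, -6), 217) = 1/(½ + 217 + 70/217) = 1/(½ + 217 + 70*(1/217)) = 1/(½ + 217 + 10/31) = 1/(13505/62) = 62/13505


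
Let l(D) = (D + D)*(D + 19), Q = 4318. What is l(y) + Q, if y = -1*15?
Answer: 4198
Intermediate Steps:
y = -15
l(D) = 2*D*(19 + D) (l(D) = (2*D)*(19 + D) = 2*D*(19 + D))
l(y) + Q = 2*(-15)*(19 - 15) + 4318 = 2*(-15)*4 + 4318 = -120 + 4318 = 4198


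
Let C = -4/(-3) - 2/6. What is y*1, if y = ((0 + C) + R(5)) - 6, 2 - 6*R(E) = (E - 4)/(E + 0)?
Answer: -47/10 ≈ -4.7000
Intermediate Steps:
C = 1 (C = -4*(-1/3) - 2*1/6 = 4/3 - 1/3 = 1)
R(E) = 1/3 - (-4 + E)/(6*E) (R(E) = 1/3 - (E - 4)/(6*(E + 0)) = 1/3 - (-4 + E)/(6*E))
y = -47/10 (y = ((0 + 1) + (1/6)*(4 + 5)/5) - 6 = (1 + (1/6)*(1/5)*9) - 6 = (1 + 3/10) - 6 = 13/10 - 6 = -47/10 ≈ -4.7000)
y*1 = -47/10*1 = -47/10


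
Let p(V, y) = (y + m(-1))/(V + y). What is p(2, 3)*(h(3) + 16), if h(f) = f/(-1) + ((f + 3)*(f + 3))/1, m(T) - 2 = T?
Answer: 196/5 ≈ 39.200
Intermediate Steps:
m(T) = 2 + T
p(V, y) = (1 + y)/(V + y) (p(V, y) = (y + (2 - 1))/(V + y) = (y + 1)/(V + y) = (1 + y)/(V + y))
h(f) = (3 + f)**2 - f (h(f) = f*(-1) + ((3 + f)*(3 + f))*1 = -f + (3 + f)**2*1 = -f + (3 + f)**2 = (3 + f)**2 - f)
p(2, 3)*(h(3) + 16) = ((1 + 3)/(2 + 3))*(((3 + 3)**2 - 1*3) + 16) = (4/5)*((6**2 - 3) + 16) = ((1/5)*4)*((36 - 3) + 16) = 4*(33 + 16)/5 = (4/5)*49 = 196/5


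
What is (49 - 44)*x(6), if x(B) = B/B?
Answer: 5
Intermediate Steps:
x(B) = 1
(49 - 44)*x(6) = (49 - 44)*1 = 5*1 = 5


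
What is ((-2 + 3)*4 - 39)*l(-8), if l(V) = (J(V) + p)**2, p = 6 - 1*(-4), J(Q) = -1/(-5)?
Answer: -18207/5 ≈ -3641.4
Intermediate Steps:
J(Q) = 1/5 (J(Q) = -1*(-1/5) = 1/5)
p = 10 (p = 6 + 4 = 10)
l(V) = 2601/25 (l(V) = (1/5 + 10)**2 = (51/5)**2 = 2601/25)
((-2 + 3)*4 - 39)*l(-8) = ((-2 + 3)*4 - 39)*(2601/25) = (1*4 - 39)*(2601/25) = (4 - 39)*(2601/25) = -35*2601/25 = -18207/5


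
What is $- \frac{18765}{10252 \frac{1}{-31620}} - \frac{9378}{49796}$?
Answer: $\frac{3693290699943}{63813574} \approx 57876.0$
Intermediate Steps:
$- \frac{18765}{10252 \frac{1}{-31620}} - \frac{9378}{49796} = - \frac{18765}{10252 \left(- \frac{1}{31620}\right)} - \frac{4689}{24898} = - \frac{18765}{- \frac{2563}{7905}} - \frac{4689}{24898} = \left(-18765\right) \left(- \frac{7905}{2563}\right) - \frac{4689}{24898} = \frac{148337325}{2563} - \frac{4689}{24898} = \frac{3693290699943}{63813574}$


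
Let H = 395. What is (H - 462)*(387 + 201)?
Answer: -39396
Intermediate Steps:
(H - 462)*(387 + 201) = (395 - 462)*(387 + 201) = -67*588 = -39396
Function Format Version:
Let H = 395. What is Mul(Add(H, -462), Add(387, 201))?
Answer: -39396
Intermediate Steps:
Mul(Add(H, -462), Add(387, 201)) = Mul(Add(395, -462), Add(387, 201)) = Mul(-67, 588) = -39396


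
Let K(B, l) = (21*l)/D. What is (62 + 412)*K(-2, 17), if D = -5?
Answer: -169218/5 ≈ -33844.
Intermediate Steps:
K(B, l) = -21*l/5 (K(B, l) = (21*l)/(-5) = (21*l)*(-1/5) = -21*l/5)
(62 + 412)*K(-2, 17) = (62 + 412)*(-21/5*17) = 474*(-357/5) = -169218/5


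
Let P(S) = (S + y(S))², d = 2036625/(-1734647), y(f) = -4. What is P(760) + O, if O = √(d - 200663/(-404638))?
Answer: 571536 + I*√334117856437539555678154/701904092786 ≈ 5.7154e+5 + 0.82352*I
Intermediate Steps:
d = -2036625/1734647 (d = 2036625*(-1/1734647) = -2036625/1734647 ≈ -1.1741)
P(S) = (-4 + S)² (P(S) = (S - 4)² = (-4 + S)²)
O = I*√334117856437539555678154/701904092786 (O = √(-2036625/1734647 - 200663/(-404638)) = √(-2036625/1734647 - 200663*(-1/404638)) = √(-2036625/1734647 + 200663/404638) = √(-476016395789/701904092786) = I*√334117856437539555678154/701904092786 ≈ 0.82352*I)
P(760) + O = (-4 + 760)² + I*√334117856437539555678154/701904092786 = 756² + I*√334117856437539555678154/701904092786 = 571536 + I*√334117856437539555678154/701904092786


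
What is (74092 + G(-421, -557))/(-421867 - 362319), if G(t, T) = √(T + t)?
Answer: -37046/392093 - I*√978/784186 ≈ -0.094483 - 3.988e-5*I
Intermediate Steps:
(74092 + G(-421, -557))/(-421867 - 362319) = (74092 + √(-557 - 421))/(-421867 - 362319) = (74092 + √(-978))/(-784186) = (74092 + I*√978)*(-1/784186) = -37046/392093 - I*√978/784186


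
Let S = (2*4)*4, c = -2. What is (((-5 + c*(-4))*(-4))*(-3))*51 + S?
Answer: 1868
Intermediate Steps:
S = 32 (S = 8*4 = 32)
(((-5 + c*(-4))*(-4))*(-3))*51 + S = (((-5 - 2*(-4))*(-4))*(-3))*51 + 32 = (((-5 + 8)*(-4))*(-3))*51 + 32 = ((3*(-4))*(-3))*51 + 32 = -12*(-3)*51 + 32 = 36*51 + 32 = 1836 + 32 = 1868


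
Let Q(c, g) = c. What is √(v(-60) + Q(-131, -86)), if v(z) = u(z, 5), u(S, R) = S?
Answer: I*√191 ≈ 13.82*I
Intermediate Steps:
v(z) = z
√(v(-60) + Q(-131, -86)) = √(-60 - 131) = √(-191) = I*√191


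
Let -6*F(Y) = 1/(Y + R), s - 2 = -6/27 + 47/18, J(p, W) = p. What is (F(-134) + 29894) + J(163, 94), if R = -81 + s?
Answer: 113946090/3791 ≈ 30057.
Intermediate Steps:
s = 79/18 (s = 2 + (-6/27 + 47/18) = 2 + (-6*1/27 + 47*(1/18)) = 2 + (-2/9 + 47/18) = 2 + 43/18 = 79/18 ≈ 4.3889)
R = -1379/18 (R = -81 + 79/18 = -1379/18 ≈ -76.611)
F(Y) = -1/(6*(-1379/18 + Y)) (F(Y) = -1/(6*(Y - 1379/18)) = -1/(6*(-1379/18 + Y)))
(F(-134) + 29894) + J(163, 94) = (-3/(-1379 + 18*(-134)) + 29894) + 163 = (-3/(-1379 - 2412) + 29894) + 163 = (-3/(-3791) + 29894) + 163 = (-3*(-1/3791) + 29894) + 163 = (3/3791 + 29894) + 163 = 113328157/3791 + 163 = 113946090/3791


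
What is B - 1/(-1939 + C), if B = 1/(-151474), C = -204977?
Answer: -27721/15671197092 ≈ -1.7689e-6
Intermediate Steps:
B = -1/151474 ≈ -6.6018e-6
B - 1/(-1939 + C) = -1/151474 - 1/(-1939 - 204977) = -1/151474 - 1/(-206916) = -1/151474 - 1*(-1/206916) = -1/151474 + 1/206916 = -27721/15671197092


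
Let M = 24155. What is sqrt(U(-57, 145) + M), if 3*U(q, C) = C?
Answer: sqrt(217830)/3 ≈ 155.57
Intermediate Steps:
U(q, C) = C/3
sqrt(U(-57, 145) + M) = sqrt((1/3)*145 + 24155) = sqrt(145/3 + 24155) = sqrt(72610/3) = sqrt(217830)/3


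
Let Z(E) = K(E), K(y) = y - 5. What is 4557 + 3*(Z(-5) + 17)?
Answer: 4578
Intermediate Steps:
K(y) = -5 + y
Z(E) = -5 + E
4557 + 3*(Z(-5) + 17) = 4557 + 3*((-5 - 5) + 17) = 4557 + 3*(-10 + 17) = 4557 + 3*7 = 4557 + 21 = 4578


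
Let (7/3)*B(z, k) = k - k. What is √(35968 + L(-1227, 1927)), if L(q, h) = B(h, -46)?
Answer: 8*√562 ≈ 189.65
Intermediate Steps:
B(z, k) = 0 (B(z, k) = 3*(k - k)/7 = (3/7)*0 = 0)
L(q, h) = 0
√(35968 + L(-1227, 1927)) = √(35968 + 0) = √35968 = 8*√562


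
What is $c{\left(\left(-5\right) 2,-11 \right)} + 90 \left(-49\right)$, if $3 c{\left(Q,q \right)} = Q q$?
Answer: $- \frac{13120}{3} \approx -4373.3$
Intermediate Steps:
$c{\left(Q,q \right)} = \frac{Q q}{3}$
$c{\left(\left(-5\right) 2,-11 \right)} + 90 \left(-49\right) = \frac{1}{3} \left(\left(-5\right) 2\right) \left(-11\right) + 90 \left(-49\right) = \frac{1}{3} \left(-10\right) \left(-11\right) - 4410 = \frac{110}{3} - 4410 = - \frac{13120}{3}$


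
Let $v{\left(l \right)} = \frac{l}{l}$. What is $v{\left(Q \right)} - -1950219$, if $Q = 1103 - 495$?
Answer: $1950220$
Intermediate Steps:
$Q = 608$ ($Q = 1103 - 495 = 608$)
$v{\left(l \right)} = 1$
$v{\left(Q \right)} - -1950219 = 1 - -1950219 = 1 + 1950219 = 1950220$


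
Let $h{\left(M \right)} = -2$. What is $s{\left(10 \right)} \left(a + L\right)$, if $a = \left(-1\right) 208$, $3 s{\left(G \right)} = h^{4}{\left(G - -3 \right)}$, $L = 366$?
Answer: $\frac{2528}{3} \approx 842.67$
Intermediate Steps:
$s{\left(G \right)} = \frac{16}{3}$ ($s{\left(G \right)} = \frac{\left(-2\right)^{4}}{3} = \frac{1}{3} \cdot 16 = \frac{16}{3}$)
$a = -208$
$s{\left(10 \right)} \left(a + L\right) = \frac{16 \left(-208 + 366\right)}{3} = \frac{16}{3} \cdot 158 = \frac{2528}{3}$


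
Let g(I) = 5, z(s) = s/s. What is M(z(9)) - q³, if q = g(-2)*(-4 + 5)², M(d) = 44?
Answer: -81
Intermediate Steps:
z(s) = 1
q = 5 (q = 5*(-4 + 5)² = 5*1² = 5*1 = 5)
M(z(9)) - q³ = 44 - 1*5³ = 44 - 1*125 = 44 - 125 = -81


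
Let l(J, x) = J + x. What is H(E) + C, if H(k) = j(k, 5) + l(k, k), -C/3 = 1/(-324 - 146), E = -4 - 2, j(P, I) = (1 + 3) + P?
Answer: -6577/470 ≈ -13.994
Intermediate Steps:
j(P, I) = 4 + P
E = -6
C = 3/470 (C = -3/(-324 - 146) = -3/(-470) = -3*(-1/470) = 3/470 ≈ 0.0063830)
H(k) = 4 + 3*k (H(k) = (4 + k) + (k + k) = (4 + k) + 2*k = 4 + 3*k)
H(E) + C = (4 + 3*(-6)) + 3/470 = (4 - 18) + 3/470 = -14 + 3/470 = -6577/470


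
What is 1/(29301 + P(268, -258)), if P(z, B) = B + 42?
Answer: 1/29085 ≈ 3.4382e-5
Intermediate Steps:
P(z, B) = 42 + B
1/(29301 + P(268, -258)) = 1/(29301 + (42 - 258)) = 1/(29301 - 216) = 1/29085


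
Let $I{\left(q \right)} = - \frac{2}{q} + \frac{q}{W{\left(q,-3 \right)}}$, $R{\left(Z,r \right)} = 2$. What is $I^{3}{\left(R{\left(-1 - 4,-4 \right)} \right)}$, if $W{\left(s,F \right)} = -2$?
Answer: $-8$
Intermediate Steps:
$I{\left(q \right)} = - \frac{2}{q} - \frac{q}{2}$ ($I{\left(q \right)} = - \frac{2}{q} + \frac{q}{-2} = - \frac{2}{q} + q \left(- \frac{1}{2}\right) = - \frac{2}{q} - \frac{q}{2}$)
$I^{3}{\left(R{\left(-1 - 4,-4 \right)} \right)} = \left(- \frac{2}{2} - 1\right)^{3} = \left(\left(-2\right) \frac{1}{2} - 1\right)^{3} = \left(-1 - 1\right)^{3} = \left(-2\right)^{3} = -8$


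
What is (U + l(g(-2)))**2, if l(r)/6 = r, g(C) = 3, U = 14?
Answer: 1024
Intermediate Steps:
l(r) = 6*r
(U + l(g(-2)))**2 = (14 + 6*3)**2 = (14 + 18)**2 = 32**2 = 1024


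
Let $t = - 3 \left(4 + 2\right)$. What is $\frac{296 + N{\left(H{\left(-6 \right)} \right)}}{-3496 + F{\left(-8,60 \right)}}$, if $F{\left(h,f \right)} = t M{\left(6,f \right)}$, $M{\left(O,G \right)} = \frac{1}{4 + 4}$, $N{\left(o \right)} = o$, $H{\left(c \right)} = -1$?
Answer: $- \frac{1180}{13993} \approx -0.084328$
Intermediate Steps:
$t = -18$ ($t = \left(-3\right) 6 = -18$)
$M{\left(O,G \right)} = \frac{1}{8}$
$F{\left(h,f \right)} = - \frac{9}{4}$ ($F{\left(h,f \right)} = \left(-18\right) \frac{1}{8} = - \frac{9}{4}$)
$\frac{296 + N{\left(H{\left(-6 \right)} \right)}}{-3496 + F{\left(-8,60 \right)}} = \frac{296 - 1}{-3496 - \frac{9}{4}} = \frac{295}{- \frac{13993}{4}} = 295 \left(- \frac{4}{13993}\right) = - \frac{1180}{13993}$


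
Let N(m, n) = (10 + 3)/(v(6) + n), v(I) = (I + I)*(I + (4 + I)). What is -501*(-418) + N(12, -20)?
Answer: 36019909/172 ≈ 2.0942e+5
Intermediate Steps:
v(I) = 2*I*(4 + 2*I) (v(I) = (2*I)*(4 + 2*I) = 2*I*(4 + 2*I))
N(m, n) = 13/(192 + n) (N(m, n) = (10 + 3)/(4*6*(2 + 6) + n) = 13/(4*6*8 + n) = 13/(192 + n))
-501*(-418) + N(12, -20) = -501*(-418) + 13/(192 - 20) = 209418 + 13/172 = 36019909/172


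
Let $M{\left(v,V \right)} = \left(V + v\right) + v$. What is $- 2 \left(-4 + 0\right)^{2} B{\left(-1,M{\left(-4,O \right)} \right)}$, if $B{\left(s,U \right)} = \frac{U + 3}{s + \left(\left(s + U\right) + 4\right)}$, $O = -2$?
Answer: $-28$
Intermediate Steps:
$M{\left(v,V \right)} = V + 2 v$
$B{\left(s,U \right)} = \frac{3 + U}{4 + U + 2 s}$ ($B{\left(s,U \right)} = \frac{3 + U}{s + \left(\left(U + s\right) + 4\right)} = \frac{3 + U}{s + \left(4 + U + s\right)} = \frac{3 + U}{4 + U + 2 s}$)
$- 2 \left(-4 + 0\right)^{2} B{\left(-1,M{\left(-4,O \right)} \right)} = - 2 \left(-4 + 0\right)^{2} \frac{3 + \left(-2 + 2 \left(-4\right)\right)}{4 + \left(-2 + 2 \left(-4\right)\right) + 2 \left(-1\right)} = - 2 \left(-4\right)^{2} \frac{3 - 10}{4 - 10 - 2} = \left(-2\right) 16 \frac{3 - 10}{4 - 10 - 2} = - 32 \frac{1}{-8} \left(-7\right) = - 32 \left(\left(- \frac{1}{8}\right) \left(-7\right)\right) = \left(-32\right) \frac{7}{8} = -28$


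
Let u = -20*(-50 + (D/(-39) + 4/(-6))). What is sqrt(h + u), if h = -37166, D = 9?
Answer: I*sqrt(54981186)/39 ≈ 190.13*I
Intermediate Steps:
u = 39700/39 (u = -20*(-50 + (9/(-39) + 4/(-6))) = -20*(-50 + (9*(-1/39) + 4*(-1/6))) = -20*(-50 + (-3/13 - 2/3)) = -20*(-50 - 35/39) = -20*(-1985/39) = 39700/39 ≈ 1017.9)
sqrt(h + u) = sqrt(-37166 + 39700/39) = sqrt(-1409774/39) = I*sqrt(54981186)/39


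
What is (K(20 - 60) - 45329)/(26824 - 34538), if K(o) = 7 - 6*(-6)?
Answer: 22643/3857 ≈ 5.8706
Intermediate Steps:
K(o) = 43 (K(o) = 7 + 36 = 43)
(K(20 - 60) - 45329)/(26824 - 34538) = (43 - 45329)/(26824 - 34538) = -45286/(-7714) = -45286*(-1/7714) = 22643/3857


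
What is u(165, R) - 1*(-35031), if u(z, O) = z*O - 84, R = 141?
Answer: 58212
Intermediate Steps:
u(z, O) = -84 + O*z (u(z, O) = O*z - 84 = -84 + O*z)
u(165, R) - 1*(-35031) = (-84 + 141*165) - 1*(-35031) = (-84 + 23265) + 35031 = 23181 + 35031 = 58212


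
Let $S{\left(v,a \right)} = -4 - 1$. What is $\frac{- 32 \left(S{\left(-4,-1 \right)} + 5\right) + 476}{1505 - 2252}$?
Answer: $- \frac{476}{747} \approx -0.63722$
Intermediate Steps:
$S{\left(v,a \right)} = -5$ ($S{\left(v,a \right)} = -4 - 1 = -5$)
$\frac{- 32 \left(S{\left(-4,-1 \right)} + 5\right) + 476}{1505 - 2252} = \frac{- 32 \left(-5 + 5\right) + 476}{1505 - 2252} = \frac{\left(-32\right) 0 + 476}{-747} = \left(0 + 476\right) \left(- \frac{1}{747}\right) = 476 \left(- \frac{1}{747}\right) = - \frac{476}{747}$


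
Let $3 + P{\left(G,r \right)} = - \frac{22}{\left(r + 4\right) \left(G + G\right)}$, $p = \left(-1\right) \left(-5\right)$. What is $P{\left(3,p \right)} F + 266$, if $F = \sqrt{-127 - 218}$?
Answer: $266 - \frac{92 i \sqrt{345}}{27} \approx 266.0 - 63.29 i$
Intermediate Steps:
$p = 5$
$P{\left(G,r \right)} = -3 - \frac{11}{G \left(4 + r\right)}$ ($P{\left(G,r \right)} = -3 - \frac{22}{\left(r + 4\right) \left(G + G\right)} = -3 - \frac{22}{\left(4 + r\right) 2 G} = -3 - \frac{22}{2 G \left(4 + r\right)} = -3 - 22 \frac{1}{2 G \left(4 + r\right)} = -3 - \frac{11}{G \left(4 + r\right)}$)
$F = i \sqrt{345}$ ($F = \sqrt{-345} = i \sqrt{345} \approx 18.574 i$)
$P{\left(3,p \right)} F + 266 = \frac{-11 - 36 - 9 \cdot 5}{3 \left(4 + 5\right)} i \sqrt{345} + 266 = \frac{-11 - 36 - 45}{3 \cdot 9} i \sqrt{345} + 266 = \frac{1}{3} \cdot \frac{1}{9} \left(-92\right) i \sqrt{345} + 266 = - \frac{92 i \sqrt{345}}{27} + 266 = 266 - \frac{92 i \sqrt{345}}{27}$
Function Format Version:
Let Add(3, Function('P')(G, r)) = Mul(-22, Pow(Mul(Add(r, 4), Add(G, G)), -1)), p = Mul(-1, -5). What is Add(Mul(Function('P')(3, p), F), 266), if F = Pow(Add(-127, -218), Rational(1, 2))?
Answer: Add(266, Mul(Rational(-92, 27), I, Pow(345, Rational(1, 2)))) ≈ Add(266.00, Mul(-63.290, I))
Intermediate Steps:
p = 5
Function('P')(G, r) = Add(-3, Mul(-11, Pow(G, -1), Pow(Add(4, r), -1))) (Function('P')(G, r) = Add(-3, Mul(-22, Pow(Mul(Add(r, 4), Add(G, G)), -1))) = Add(-3, Mul(-22, Pow(Mul(Add(4, r), Mul(2, G)), -1))) = Add(-3, Mul(-22, Pow(Mul(2, G, Add(4, r)), -1))) = Add(-3, Mul(-22, Mul(Rational(1, 2), Pow(G, -1), Pow(Add(4, r), -1)))) = Add(-3, Mul(-11, Pow(G, -1), Pow(Add(4, r), -1))))
F = Mul(I, Pow(345, Rational(1, 2))) (F = Pow(-345, Rational(1, 2)) = Mul(I, Pow(345, Rational(1, 2))) ≈ Mul(18.574, I))
Add(Mul(Function('P')(3, p), F), 266) = Add(Mul(Mul(Pow(3, -1), Pow(Add(4, 5), -1), Add(-11, Mul(-12, 3), Mul(-3, 3, 5))), Mul(I, Pow(345, Rational(1, 2)))), 266) = Add(Mul(Mul(Rational(1, 3), Pow(9, -1), Add(-11, -36, -45)), Mul(I, Pow(345, Rational(1, 2)))), 266) = Add(Mul(Mul(Rational(1, 3), Rational(1, 9), -92), Mul(I, Pow(345, Rational(1, 2)))), 266) = Add(Mul(Rational(-92, 27), Mul(I, Pow(345, Rational(1, 2)))), 266) = Add(Mul(Rational(-92, 27), I, Pow(345, Rational(1, 2))), 266) = Add(266, Mul(Rational(-92, 27), I, Pow(345, Rational(1, 2))))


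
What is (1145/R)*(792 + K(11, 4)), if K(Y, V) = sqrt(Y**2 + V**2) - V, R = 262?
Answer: 451130/131 + 1145*sqrt(137)/262 ≈ 3494.9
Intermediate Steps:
K(Y, V) = sqrt(V**2 + Y**2) - V
(1145/R)*(792 + K(11, 4)) = (1145/262)*(792 + (sqrt(4**2 + 11**2) - 1*4)) = (1145*(1/262))*(792 + (sqrt(16 + 121) - 4)) = 1145*(792 + (sqrt(137) - 4))/262 = 1145*(792 + (-4 + sqrt(137)))/262 = 1145*(788 + sqrt(137))/262 = 451130/131 + 1145*sqrt(137)/262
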